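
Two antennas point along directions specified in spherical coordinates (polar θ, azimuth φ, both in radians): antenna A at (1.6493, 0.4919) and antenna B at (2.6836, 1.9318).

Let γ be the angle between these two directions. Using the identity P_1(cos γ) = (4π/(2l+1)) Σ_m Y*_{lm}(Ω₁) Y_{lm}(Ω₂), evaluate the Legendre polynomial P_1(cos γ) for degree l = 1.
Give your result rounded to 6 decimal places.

0.127874

Expand P_1 via completeness: Σ_{m} conj(Y_{1,m}) at Ω₁ times Y_{1,m} at Ω₂ —
  term(m=-1) = 0.00687 - 0.05216j   from Y*(Ω₁)=0.30359 + 0.16267j, Y(Ω₂)=-0.05396 - 0.14291j
  term(m=+0) = 0.01679 + 0.00000j   from Y*(Ω₁)=-0.03832 + 0.00000j, Y(Ω₂)=-0.43825 + 0.00000j
  term(m=+1) = 0.00687 + 0.05216j   from Y*(Ω₁)=-0.30359 + 0.16267j, Y(Ω₂)=0.05396 - 0.14291j
Σ over m = 0.03053 + 0.00000j; ×(4π/3) → 0.12787 + 0.00000j. Real part: 0.127874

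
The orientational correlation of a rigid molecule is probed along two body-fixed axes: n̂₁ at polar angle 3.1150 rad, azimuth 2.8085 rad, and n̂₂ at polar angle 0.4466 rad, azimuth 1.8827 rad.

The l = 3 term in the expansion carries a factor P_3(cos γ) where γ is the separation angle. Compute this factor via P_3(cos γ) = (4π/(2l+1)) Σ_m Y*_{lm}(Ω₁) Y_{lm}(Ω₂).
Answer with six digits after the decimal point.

Term-by-term m-sum for l=3 (normalisation 4π/7 = 1.795196):
  m=-3: Y*=(-0.000004, 0.000007)  Y=(0.027060, 0.019942)  product (-0.000000, 0.000000)
  m=-2: Y*=(-0.000568, 0.000446)  Y=(-0.139559, 0.100437)  product (0.000034, -0.000119)
  m=-1: Y*=(-0.032455, 0.011229)  Y=(-0.131384, -0.407483)  product (0.008840, 0.011750)
  m=+0: Y*=(-0.744770, -0.000000)  Y=(0.359229, 0.000000)  product (-0.267543, -0.000000)
  m=+1: Y*=(0.032455, 0.011229)  Y=(0.131384, -0.407483)  product (0.008840, -0.011750)
  m=+2: Y*=(-0.000568, -0.000446)  Y=(-0.139559, -0.100437)  product (0.000034, 0.000119)
  m=+3: Y*=(0.000004, 0.000007)  Y=(-0.027060, 0.019942)  product (-0.000000, -0.000000)
Σ over m = (-0.249795, -0.000000); ×(4π/7) → (-0.448432, -0.000000). Real part: -0.448432

-0.448432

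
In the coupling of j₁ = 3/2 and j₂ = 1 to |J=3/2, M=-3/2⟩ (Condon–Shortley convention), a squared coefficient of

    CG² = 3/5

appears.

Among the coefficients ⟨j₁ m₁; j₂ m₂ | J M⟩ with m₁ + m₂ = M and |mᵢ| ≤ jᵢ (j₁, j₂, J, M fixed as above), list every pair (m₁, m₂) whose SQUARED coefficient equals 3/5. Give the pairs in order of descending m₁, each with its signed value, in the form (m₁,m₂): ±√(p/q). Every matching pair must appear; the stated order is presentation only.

(-3/2,0): −√(3/5)

Admissible pairs with m₁+m₂ = M = -3/2: (-3/2,0), (-1/2,-1)
  (m₁,m₂)=(-1/2,-1): CG² = 2/5, CG = +√(2/5)
  (m₁,m₂)=(-3/2,0): CG² = 3/5, CG = −√(3/5)   ← matches the target
Pairs with CG² = 3/5: (-3/2,0): −√(3/5)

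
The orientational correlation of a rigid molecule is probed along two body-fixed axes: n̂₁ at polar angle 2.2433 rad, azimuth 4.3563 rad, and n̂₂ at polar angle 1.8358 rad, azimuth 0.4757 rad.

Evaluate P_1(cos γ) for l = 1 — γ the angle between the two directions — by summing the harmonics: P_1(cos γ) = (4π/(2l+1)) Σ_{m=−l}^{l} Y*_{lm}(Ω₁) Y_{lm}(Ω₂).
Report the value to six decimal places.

-0.394859

Summing Y*_{l m}(θ₁,φ₁)·Y_{l m}(θ₂,φ₂) over m ∈ [−1, 1]; prefactor 4π/(2·1+1) = 4.188790:
  term(m=-1) = -0.06661 - 0.06070j   from Y*(Ω₁)=-0.09422 - 0.25331j, Y(Ω₂)=0.29641 - 0.15270j
  term(m=+0) = 0.03895 + 0.00000j   from Y*(Ω₁)=-0.30437 + 0.00000j, Y(Ω₂)=-0.12797 + 0.00000j
  term(m=+1) = -0.06661 + 0.06070j   from Y*(Ω₁)=0.09422 - 0.25331j, Y(Ω₂)=-0.29641 - 0.15270j
Σ over m = -0.09427 + 0.00000j; ×(4π/3) → -0.39486 + 0.00000j. Real part: -0.394859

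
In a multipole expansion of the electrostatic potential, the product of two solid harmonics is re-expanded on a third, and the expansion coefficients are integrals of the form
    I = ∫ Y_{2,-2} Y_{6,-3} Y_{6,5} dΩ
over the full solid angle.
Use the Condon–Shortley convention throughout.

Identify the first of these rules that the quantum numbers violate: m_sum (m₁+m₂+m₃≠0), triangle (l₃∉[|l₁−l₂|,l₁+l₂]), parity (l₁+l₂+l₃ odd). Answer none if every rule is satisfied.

azimuthal sum: -2 − 3 + 5 = 0  ✓
4 ≤ 6 ≤ 8 (triangle on l)  ✓
L = 2 + 6 + 6 = 14 (even)  ✓

none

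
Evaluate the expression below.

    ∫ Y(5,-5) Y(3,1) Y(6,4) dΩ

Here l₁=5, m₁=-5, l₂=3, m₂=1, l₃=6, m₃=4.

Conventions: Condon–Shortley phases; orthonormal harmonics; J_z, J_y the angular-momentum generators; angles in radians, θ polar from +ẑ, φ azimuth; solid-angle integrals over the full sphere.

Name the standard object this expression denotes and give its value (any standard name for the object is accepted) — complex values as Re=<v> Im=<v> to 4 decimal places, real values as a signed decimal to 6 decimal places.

Gaunt coefficient, -0.152880

This is a Gaunt coefficient — the integral of a triple product of spherical harmonics over the sphere.
m-sum 0 ✓  L=14 even ✓  2≤6≤8 ✓
Π(2lᵢ+1) = 11×7×13 = 1001
triangle coeff Δ(5,3,6) = 1/675675
Σ_t [0,2]: t=0:+1/8640 t=1:−1/2304 t=2:+1/8640 = -7/34560
(3j)²=7/429 [(5 3 6; 0 0 0)], sign=-1
Σ_t [2,2]: t=2:+1/322560 = 1/322560
(3j)²=18/1001 [(5 3 6; -5 1 4)], sign=+1
⇒ 4πI² = 42/143
I = (-1)√(42/143/(4π)) = -0.15288036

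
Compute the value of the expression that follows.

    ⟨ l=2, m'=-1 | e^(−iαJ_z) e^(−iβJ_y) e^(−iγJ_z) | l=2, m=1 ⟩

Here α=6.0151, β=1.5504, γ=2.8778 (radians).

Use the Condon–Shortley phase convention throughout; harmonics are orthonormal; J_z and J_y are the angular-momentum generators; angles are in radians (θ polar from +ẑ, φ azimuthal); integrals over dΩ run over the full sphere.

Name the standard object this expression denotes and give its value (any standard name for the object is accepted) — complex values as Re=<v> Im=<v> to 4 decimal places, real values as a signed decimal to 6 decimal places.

This is a Wigner D-matrix element — the rotation-matrix element ⟨l m'| R(α,β,γ) |l m⟩ in the angular-momentum basis.
Split into d^2_{-1,1}(β=1.5504) × two z-phases.
c=cos(1.550400/2)=0.714281, s=sin(1.550400/2)=0.699859; N=√[1·6·6·1]=6.000000
k∈{2,3} keeps every argument non-negative
  k=2: (−1)^0·6.0000/(2)·0.7143^2·0.6999^2 = +0.749688
  k=3: (−1)^1·6.0000/(6)·0.7143^0·0.6999^4 = -0.239907
d^2_{-1,1}(1.5504) = +0.749688 -0.239907 = +0.509782
Phases: e^{-i·(-1)·6.0151}=+0.964280-0.264886i, e^{-i·(1)·2.8778}=-0.965408-0.260744i ⇒ D=-0.509777+0.002188i

Wigner D-matrix element, Re=-0.5098 Im=0.0022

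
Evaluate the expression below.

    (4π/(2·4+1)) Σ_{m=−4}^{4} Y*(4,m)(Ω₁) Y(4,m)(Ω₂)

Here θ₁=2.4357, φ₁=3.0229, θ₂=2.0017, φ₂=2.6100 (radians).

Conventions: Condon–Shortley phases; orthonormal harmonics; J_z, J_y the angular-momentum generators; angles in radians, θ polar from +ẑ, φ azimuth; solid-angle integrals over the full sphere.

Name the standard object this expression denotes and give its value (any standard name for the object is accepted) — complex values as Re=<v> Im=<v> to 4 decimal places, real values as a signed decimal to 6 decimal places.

Legendre polynomial (addition theorem), -0.015759

This sum is the spherical-harmonic addition theorem: it equals the Legendre polynomial P_l(cos γ) of the angle γ between the two directions.
Term-by-term m-sum for l=4 (normalisation 4π/9 = 1.396263):
  m=-4: Y*=(0.069703, -0.035826)  Y=(-0.159067, 0.256229)  product (-0.001908, 0.023559)
  m=-3: Y*=(0.243735, -0.090653)  Y=(-0.009403, 0.392034)  product (0.033247, 0.096405)
  m=-2: Y*=(0.417903, -0.101111)  Y=(0.029703, 0.053400)  product (0.017812, 0.019313)
  m=-1: Y*=(0.244485, -0.029156)  Y=(-0.275286, -0.161884)  product (-0.072023, -0.031552)
  m=+0: Y*=(-0.278720, -0.000000)  Y=(-0.123626, 0.000000)  product (0.034457, 0.000000)
  m=+1: Y*=(-0.244485, -0.029156)  Y=(0.275286, -0.161884)  product (-0.072023, 0.031552)
  m=+2: Y*=(0.417903, 0.101111)  Y=(0.029703, -0.053400)  product (0.017812, -0.019313)
  m=+3: Y*=(-0.243735, -0.090653)  Y=(0.009403, 0.392034)  product (0.033247, -0.096405)
  m=+4: Y*=(0.069703, 0.035826)  Y=(-0.159067, -0.256229)  product (-0.001908, -0.023559)
Σ over m = (-0.011286, 0.000000); ×(4π/9) → (-0.015759, 0.000000). Real part: -0.015759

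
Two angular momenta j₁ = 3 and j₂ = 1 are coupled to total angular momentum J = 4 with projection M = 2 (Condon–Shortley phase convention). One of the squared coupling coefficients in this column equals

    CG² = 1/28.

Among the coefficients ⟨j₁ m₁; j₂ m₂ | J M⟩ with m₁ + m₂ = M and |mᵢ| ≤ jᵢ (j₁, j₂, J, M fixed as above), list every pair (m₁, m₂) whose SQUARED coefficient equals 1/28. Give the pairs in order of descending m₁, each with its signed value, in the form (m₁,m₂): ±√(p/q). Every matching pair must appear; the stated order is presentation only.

(3,-1): +√(1/28)

Admissible pairs with m₁+m₂ = M = 2: (1,1), (2,0), (3,-1)
  (m₁,m₂)=(3,-1): CG² = 1/28, CG = +√(1/28)   ← matches the target
  (m₁,m₂)=(2,0): CG² = 3/7, CG = +√(3/7)
  (m₁,m₂)=(1,1): CG² = 15/28, CG = +√(15/28)
Pairs with CG² = 1/28: (3,-1): +√(1/28)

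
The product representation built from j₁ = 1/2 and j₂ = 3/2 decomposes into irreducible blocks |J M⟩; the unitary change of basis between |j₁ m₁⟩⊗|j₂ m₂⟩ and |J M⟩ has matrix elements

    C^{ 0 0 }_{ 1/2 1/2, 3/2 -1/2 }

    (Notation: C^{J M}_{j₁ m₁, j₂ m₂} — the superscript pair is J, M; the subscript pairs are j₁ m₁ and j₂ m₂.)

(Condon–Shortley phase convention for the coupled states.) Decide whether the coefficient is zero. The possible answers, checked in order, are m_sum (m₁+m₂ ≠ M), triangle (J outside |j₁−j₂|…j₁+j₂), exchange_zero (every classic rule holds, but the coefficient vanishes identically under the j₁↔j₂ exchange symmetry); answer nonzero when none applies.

triangle

m-sum: m₁+m₂ = 1/2+(-1/2) = 0, M = 0  ✓
triangle: need |j₁−j₂| ≤ J ≤ j₁+j₂, i.e. J ∈ [1, 2]; J = 0 is outside ✗ ⇒ coefficient is 0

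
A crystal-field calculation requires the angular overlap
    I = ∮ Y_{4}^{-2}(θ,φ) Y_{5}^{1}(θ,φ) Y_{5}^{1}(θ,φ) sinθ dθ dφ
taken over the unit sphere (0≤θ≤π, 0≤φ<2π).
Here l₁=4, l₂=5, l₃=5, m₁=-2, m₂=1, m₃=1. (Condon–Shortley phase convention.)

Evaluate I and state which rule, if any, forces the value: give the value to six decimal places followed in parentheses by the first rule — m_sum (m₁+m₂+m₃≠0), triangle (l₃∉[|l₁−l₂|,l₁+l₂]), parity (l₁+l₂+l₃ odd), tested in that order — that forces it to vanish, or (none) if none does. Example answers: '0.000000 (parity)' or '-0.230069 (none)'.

0.137240 (none)

Checks pass: Σm=0; 14 even; l₃=5∈[1,9].
(2·4+1)(2·5+1)(2·5+1) = 1089
Δ: 4! 4! 6! / 15! → 1/3153150
sum: t=0:+1/69120 t=1:−1/1728 t=2:+1/576 t=3:−1/1728 t=4:+1/69120 = 7/11520
3j²(4 5 5; 0 0 0) = Δ·Π!·Σ² = 2/143  (sign -1)
sum: t=2:+1/4608 t=3:−1/1296 t=4:+1/4608 = -7/20736
3j²(4 5 5; -2 1 1) = Δ·Π!·Σ² = 20/1287  (sign -1)
combine: 4πI² = 1089·2/143·20/1287 = 40/169
take √, sign +1: I = 0.13724032
No selection rule forces the value: the integral is nonzero (none).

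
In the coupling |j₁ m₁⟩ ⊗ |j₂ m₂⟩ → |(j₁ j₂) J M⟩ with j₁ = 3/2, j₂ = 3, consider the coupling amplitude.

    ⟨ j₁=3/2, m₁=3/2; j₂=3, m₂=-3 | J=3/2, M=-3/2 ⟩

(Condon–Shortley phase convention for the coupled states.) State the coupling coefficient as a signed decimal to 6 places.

j₁+j₂−J=3  J+j₁−j₂=0  J−j₁+j₂=3  j₁+j₂+J+1=7
(j₁±m₁, j₂±m₂, J±M) = (3,0,0,6,0,3)
P² = 5184/7
sum k=0..0:
  [0] +1/36 = 1/36
S = 1/36
C² = P²·S² = 4/7 ; C = +0.755929

+√(4/7) ≈ +0.755929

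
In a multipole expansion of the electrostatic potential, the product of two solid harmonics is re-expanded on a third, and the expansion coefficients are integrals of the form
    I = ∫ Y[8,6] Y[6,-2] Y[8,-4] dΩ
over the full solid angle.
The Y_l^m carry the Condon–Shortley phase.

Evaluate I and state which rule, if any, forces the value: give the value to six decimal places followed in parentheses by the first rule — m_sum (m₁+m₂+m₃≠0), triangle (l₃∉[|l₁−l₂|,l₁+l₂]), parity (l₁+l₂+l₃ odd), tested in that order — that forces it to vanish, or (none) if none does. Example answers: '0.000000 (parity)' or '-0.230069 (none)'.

0.081653 (none)

Checks pass: Σm=0; 22 even; l₃=8∈[2,14].
(2·8+1)(2·6+1)(2·8+1) = 3757
Δ: 6! 10! 6! / 23! → 1/13742520792
sum: t=0:+1/41803776000 t=1:−1/435456000 t=2:+1/39813120 t=3:−1/18662400 t=4:+1/39813120 t=5:−1/435456000 t=6:+1/41803776000 = -11/1393459200
3j²(8 6 8; 0 0 0) = Δ·Π!·Σ² = 600/96577  (sign -1)
sum: t=0:+1/2786918400 t=1:−1/1567641600 t=2:+1/8360755200 = -1/6270566400
3j²(8 6 8; 6 -2 -4) = Δ·Π!·Σ² = 80/22287  (sign -1)
combine: 4πI² = 3757·600/96577·80/22287 = 16000/190969
take √, sign +1: I = 0.08165328
No selection rule forces the value: the integral is nonzero (none).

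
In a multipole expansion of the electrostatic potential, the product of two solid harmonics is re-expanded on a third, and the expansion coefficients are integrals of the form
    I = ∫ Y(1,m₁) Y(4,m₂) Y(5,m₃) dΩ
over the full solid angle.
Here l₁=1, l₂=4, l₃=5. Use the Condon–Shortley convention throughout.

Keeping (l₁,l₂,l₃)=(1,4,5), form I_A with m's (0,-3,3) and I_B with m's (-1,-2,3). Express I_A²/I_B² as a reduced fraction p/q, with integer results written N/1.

l's match ⇒ only the (l;m) 3-j factors differ between A and B.
A: triangle coeff Δ(1,4,5) = 1/495; Σ_t [0,0]: t=0:+1/5040 = 1/5040; (3j)²=16/495 [(1 4 5; 0 -3 3)], sign=+1
B: triangle coeff Δ(1,4,5) = 1/495; Σ_t [0,0]: t=0:+1/2880 = 1/2880; (3j)²=28/495 [(1 4 5; -1 -2 3)], sign=+1
I_A²/I_B² = (16/495)/(28/495) = 4/7

4/7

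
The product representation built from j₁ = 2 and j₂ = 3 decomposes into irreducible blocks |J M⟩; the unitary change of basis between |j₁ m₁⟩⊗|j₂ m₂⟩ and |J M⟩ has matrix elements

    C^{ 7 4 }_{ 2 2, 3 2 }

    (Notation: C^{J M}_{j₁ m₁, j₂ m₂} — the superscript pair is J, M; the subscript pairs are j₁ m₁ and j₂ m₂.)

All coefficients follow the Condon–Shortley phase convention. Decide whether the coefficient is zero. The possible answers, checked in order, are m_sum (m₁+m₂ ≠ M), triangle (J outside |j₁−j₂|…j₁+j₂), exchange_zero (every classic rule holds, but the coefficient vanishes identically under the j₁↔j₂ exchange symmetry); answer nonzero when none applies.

m-sum: m₁+m₂ = 2+2 = 4, M = 4  ✓
triangle: need |j₁−j₂| ≤ J ≤ j₁+j₂, i.e. J ∈ [1, 5]; J = 7 is outside ✗ ⇒ coefficient is 0

triangle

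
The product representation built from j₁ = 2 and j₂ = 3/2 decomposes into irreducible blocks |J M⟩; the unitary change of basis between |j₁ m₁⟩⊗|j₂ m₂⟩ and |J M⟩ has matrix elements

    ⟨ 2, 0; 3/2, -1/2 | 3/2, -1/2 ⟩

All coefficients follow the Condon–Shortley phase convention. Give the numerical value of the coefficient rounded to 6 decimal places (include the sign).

-0.447214  (= −√(1/5))

triangle: 2!·2!·1!/6! = 4/720
(j±m)!: 2!·2!·1!·2!·1!·2! = 16
prefactor² = (2J+1)·Δ·N² = 16/45
  k=0: +1/(0!·2!·2!·1!·0!·0!) = 1/4
  k=1: −1/(1!·1!·1!·0!·1!·1!) = -1
Σ = -3/4  ⇒  CG² = 16/45·(-3/4)² = 1/5
CG = −√(1/5) = -0.447214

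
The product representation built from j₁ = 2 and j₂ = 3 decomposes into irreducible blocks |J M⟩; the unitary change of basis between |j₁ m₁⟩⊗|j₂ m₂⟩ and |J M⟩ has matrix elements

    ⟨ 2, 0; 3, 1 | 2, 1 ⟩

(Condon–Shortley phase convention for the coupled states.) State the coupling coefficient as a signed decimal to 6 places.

j₁+j₂−J=3  J+j₁−j₂=1  J−j₁+j₂=3  j₁+j₂+J+1=8
(j₁±m₁, j₂±m₂, J±M) = (2,2,4,2,3,1)
P² = 36/7
sum k=1..2:
  [1] −1/12 = -1/12
  [2] +1/4 = 1/4
S = 1/6
C² = P²·S² = 1/7 ; C = +0.377964

+√(1/7) ≈ +0.377964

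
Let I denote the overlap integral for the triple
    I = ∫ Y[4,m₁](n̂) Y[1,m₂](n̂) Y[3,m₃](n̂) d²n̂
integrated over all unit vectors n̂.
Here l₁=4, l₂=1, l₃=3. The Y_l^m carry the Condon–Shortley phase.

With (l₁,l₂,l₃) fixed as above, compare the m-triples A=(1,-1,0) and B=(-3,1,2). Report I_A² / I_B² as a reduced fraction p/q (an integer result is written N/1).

l's match ⇒ only the (l;m) 3-j factors differ between A and B.
A: triangle coeff Δ(4,1,3) = 1/252; Σ_t [0,0]: t=0:+1/72 = 1/72; (3j)²=5/126 [(4 1 3; 1 -1 0)], sign=-1
B: triangle coeff Δ(4,1,3) = 1/252; Σ_t [2,2]: t=2:+1/240 = 1/240; (3j)²=1/12 [(4 1 3; -3 1 2)], sign=-1
I_A²/I_B² = (5/126)/(1/12) = 10/21

10/21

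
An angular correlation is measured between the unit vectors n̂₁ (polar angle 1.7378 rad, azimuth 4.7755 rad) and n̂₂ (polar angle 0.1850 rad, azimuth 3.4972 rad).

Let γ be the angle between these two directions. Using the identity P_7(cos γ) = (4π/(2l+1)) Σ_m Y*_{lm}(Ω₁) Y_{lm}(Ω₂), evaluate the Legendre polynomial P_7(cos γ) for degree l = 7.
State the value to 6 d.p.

0.216746

Addition theorem: P_7(cos γ) = (4π/15) Σ_m Y*_{lm}(Ω₁) Y_{lm}(Ω₂), m = −7…7:
  term(m=-7) = -0.00000 + 0.00000j   from Y*(Ω₁)=-0.19382 + 0.40980j, Y(Ω₂)=0.00000 + 0.00000j
  term(m=-6) = -0.00000 - 0.00002j   from Y*(Ω₁)=0.26568 + 0.10570j, Y(Ω₂)=-0.00004 - 0.00006j
  term(m=-5) = -0.00019 - 0.00002j   from Y*(Ω₁)=-0.06803 + 0.20839j, Y(Ω₂)=0.00018 + 0.00087j
  term(m=-4) = 0.00094 - 0.00221j   from Y*(Ω₁)=0.29493 + 0.07608j, Y(Ω₂)=0.00117 - 0.00781j
  term(m=-3) = -0.00525 - 0.00436j   from Y*(Ω₁)=-0.02566 + 0.13393j, Y(Ω₂)=-0.02418 + 0.04385j
  term(m=-2) = 0.05589 - 0.03702j   from Y*(Ω₁)=0.30281 + 0.03842j, Y(Ω₂)=0.16639 - 0.14337j
  term(m=-1) = -0.01758 - 0.05837j   from Y*(Ω₁)=-0.00651 + 0.10300j, Y(Ω₂)=-0.55372 + 0.20565j
  term(m=+0) = 0.19112 + 0.00000j   from Y*(Ω₁)=0.30438 + 0.00000j, Y(Ω₂)=0.62789 + 0.00000j
  term(m=+1) = -0.01758 + 0.05837j   from Y*(Ω₁)=0.00651 + 0.10300j, Y(Ω₂)=0.55372 + 0.20565j
  term(m=+2) = 0.05589 + 0.03702j   from Y*(Ω₁)=0.30281 - 0.03842j, Y(Ω₂)=0.16639 + 0.14337j
  term(m=+3) = -0.00525 + 0.00436j   from Y*(Ω₁)=0.02566 + 0.13393j, Y(Ω₂)=0.02418 + 0.04385j
  term(m=+4) = 0.00094 + 0.00221j   from Y*(Ω₁)=0.29493 - 0.07608j, Y(Ω₂)=0.00117 + 0.00781j
  term(m=+5) = -0.00019 + 0.00002j   from Y*(Ω₁)=0.06803 + 0.20839j, Y(Ω₂)=-0.00018 + 0.00087j
  term(m=+6) = -0.00000 + 0.00002j   from Y*(Ω₁)=0.26568 - 0.10570j, Y(Ω₂)=-0.00004 + 0.00006j
  term(m=+7) = -0.00000 - 0.00000j   from Y*(Ω₁)=0.19382 + 0.40980j, Y(Ω₂)=-0.00000 + 0.00000j
Total Σ_m = 0.25872 + 0.00000j. Multiply by 0.837758: 0.21675 + 0.00000j. P_7(cos γ) = 0.216746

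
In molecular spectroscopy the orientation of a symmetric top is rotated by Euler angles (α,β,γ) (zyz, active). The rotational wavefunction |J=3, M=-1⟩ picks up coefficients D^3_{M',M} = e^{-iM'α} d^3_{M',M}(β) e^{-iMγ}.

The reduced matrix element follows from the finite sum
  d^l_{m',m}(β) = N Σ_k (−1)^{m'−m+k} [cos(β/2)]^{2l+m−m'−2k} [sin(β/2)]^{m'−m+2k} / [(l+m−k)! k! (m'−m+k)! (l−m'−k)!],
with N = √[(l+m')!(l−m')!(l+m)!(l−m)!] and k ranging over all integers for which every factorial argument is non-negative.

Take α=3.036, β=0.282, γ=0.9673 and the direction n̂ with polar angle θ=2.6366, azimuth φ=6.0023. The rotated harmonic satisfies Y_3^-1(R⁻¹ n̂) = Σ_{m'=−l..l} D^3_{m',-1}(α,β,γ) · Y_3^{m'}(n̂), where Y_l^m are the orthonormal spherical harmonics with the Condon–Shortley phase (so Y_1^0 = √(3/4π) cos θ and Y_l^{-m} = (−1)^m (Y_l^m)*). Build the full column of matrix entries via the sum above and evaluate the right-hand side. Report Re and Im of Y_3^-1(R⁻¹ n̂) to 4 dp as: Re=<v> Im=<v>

Re=-0.0628 Im=-0.2705

Need the full column D^3_{m',-1} for m'=−3..3 at α=3.0360, β=0.2820, γ=0.9673.
cos(β/2)=0.990076, sin(β/2)=0.140533
d^3_{-3,-1}: single k=2 term ⇒ +0.073498;  D = -0.058488-0.044511i
d^3_{-2,-1}: k∈[1..2] ⇒ +0.422787 -0.017036 = +0.405751;  D = +0.295187+0.278386i
d^3_{-1,-1}: k∈[0..2] ⇒ +0.941914 -0.151818 +0.002294 = +0.792390;  D = -0.515959-0.601389i
d^3_{0,-1}: k∈[0..2] ⇒ -0.463140 +0.027993 -0.000188 = -0.435335;  D = -0.247063-0.358436i
d^3_{1,-1}: k∈[0..2] ⇒ +0.113863 -0.003059 +0.000008 = +0.110812;  D = -0.052922-0.097358i
d^3_{2,-1}: k∈[0..1] ⇒ -0.017036 +0.000172 = -0.016865;  D = -0.006448-0.015583i
d^3_{3,-1}: single k=0 term ⇒ +0.001481;  D = -0.000419-0.001420i
Y_3^{m'}(θ=2.6366,φ=6.0023) and Σ D·Y over m':
  (-0.0585-0.0445i)·(+0.0314+0.0353i)  (+0.2952+0.2784i)·(-0.1772-0.1115i)  (-0.5160-0.6014i)·(+0.4251+0.1226i)  (-0.2471-0.3584i)·(-0.2710+0.0000i)  (-0.0529-0.0974i)·(-0.4251+0.1226i)  (-0.0064-0.0156i)·(-0.1772+0.1115i)  (-0.0004-0.0014i)·(-0.0314+0.0353i)
Y_3^-1(R⁻¹ n̂) = -0.062771-0.270539i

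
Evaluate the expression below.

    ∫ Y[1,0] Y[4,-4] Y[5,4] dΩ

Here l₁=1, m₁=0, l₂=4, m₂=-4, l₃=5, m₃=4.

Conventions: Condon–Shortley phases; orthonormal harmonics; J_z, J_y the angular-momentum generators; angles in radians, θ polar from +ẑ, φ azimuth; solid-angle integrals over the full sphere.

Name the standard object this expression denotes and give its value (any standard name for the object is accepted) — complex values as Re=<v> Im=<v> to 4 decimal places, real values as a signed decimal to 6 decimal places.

This is a Gaunt coefficient — the integral of a triple product of spherical harmonics over the sphere.
Rules hold: Σm=0, L=10 even, 3≤5≤5.
N = 3·9·11 = 297
Δ = 0!·2!·8!/11! = 1/495
Racah Σ t=0..0: t=0:+1/576 = 1/576
⇒ 3j(1 4 5; 0 0 0)² = 5/99, sgn -1
Racah Σ t=0..0: t=0:+1/40320 = 1/40320
⇒ 3j(1 4 5; 0 -4 4)² = 1/55, sgn -1
4πI² = N·(3j₀)²·(3jₘ)² = 3/11
I = +1·√(0.272727/4π) = 0.14731920

Gaunt coefficient, +0.147319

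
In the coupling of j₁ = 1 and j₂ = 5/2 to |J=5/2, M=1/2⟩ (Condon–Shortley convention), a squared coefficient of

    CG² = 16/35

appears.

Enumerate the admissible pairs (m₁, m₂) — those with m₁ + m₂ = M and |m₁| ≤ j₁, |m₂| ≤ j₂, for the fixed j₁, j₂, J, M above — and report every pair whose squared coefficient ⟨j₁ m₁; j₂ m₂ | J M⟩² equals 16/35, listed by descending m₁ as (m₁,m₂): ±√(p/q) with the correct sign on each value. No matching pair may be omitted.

Admissible pairs with m₁+m₂ = M = 1/2: (-1,3/2), (0,1/2), (1,-1/2)
  (m₁,m₂)=(1,-1/2): CG² = 18/35, CG = +√(18/35)
  (m₁,m₂)=(0,1/2): CG² = 1/35, CG = −√(1/35)
  (m₁,m₂)=(-1,3/2): CG² = 16/35, CG = −√(16/35)   ← matches the target
Pairs with CG² = 16/35: (-1,3/2): −√(16/35)

(-1,3/2): −√(16/35)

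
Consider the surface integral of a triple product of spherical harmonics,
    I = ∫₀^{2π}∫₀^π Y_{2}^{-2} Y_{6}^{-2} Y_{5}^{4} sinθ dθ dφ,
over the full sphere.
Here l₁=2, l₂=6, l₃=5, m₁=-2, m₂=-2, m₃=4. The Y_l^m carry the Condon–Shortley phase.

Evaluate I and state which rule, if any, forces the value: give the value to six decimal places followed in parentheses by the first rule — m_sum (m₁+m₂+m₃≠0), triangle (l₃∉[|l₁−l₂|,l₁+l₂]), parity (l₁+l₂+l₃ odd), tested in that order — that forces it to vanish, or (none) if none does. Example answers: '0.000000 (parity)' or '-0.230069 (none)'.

l₁+l₂+l₃=13 is odd: 3j(l;000)=0 ⇒ I=0

0.000000 (parity)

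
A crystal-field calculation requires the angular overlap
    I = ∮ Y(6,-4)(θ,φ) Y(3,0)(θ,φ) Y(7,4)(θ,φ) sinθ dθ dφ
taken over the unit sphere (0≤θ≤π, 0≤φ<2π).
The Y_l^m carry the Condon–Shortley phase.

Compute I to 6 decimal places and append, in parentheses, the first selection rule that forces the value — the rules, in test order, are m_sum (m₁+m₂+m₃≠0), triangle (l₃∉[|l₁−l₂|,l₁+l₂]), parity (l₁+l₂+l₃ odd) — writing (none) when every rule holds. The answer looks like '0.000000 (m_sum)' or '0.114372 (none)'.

-0.078810 (none)

m-sum 0 ✓  L=16 even ✓  3≤7≤9 ✓
Π(2lᵢ+1) = 13×7×15 = 1365
triangle coeff Δ(6,3,7) = 1/2042040
Σ_t [0,2]: t=0:+1/207360 t=1:−1/57600 t=2:+1/207360 = -1/129600
(3j)²=168/12155 [(6 3 7; 0 0 0)], sign=+1
Σ_t [0,2]: t=0:+1/43545600 t=1:−1/1451520 t=2:+1/967680 = 1/2721600
(3j)²=32/7735 [(6 3 7; -4 0 4)], sign=-1
⇒ 4πI² = 16128/206635
I = (-1)√(16128/206635/(4π)) = -0.07881037
No selection rule forces the value: the integral is nonzero (none).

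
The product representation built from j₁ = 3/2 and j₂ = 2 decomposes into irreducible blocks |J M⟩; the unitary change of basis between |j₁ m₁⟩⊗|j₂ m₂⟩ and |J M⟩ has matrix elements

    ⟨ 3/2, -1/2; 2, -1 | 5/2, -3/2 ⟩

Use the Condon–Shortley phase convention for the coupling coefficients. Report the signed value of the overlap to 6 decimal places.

j₁+j₂−J=1  J+j₁−j₂=2  J−j₁+j₂=3  j₁+j₂+J+1=7
(j₁±m₁, j₂±m₂, J±M) = (1,2,1,3,1,4)
P² = 144/35
sum k=0..1:
  [0] +1/4 = 1/4
  [1] −1/6 = -1/6
S = 1/12
C² = P²·S² = 1/35 ; C = +0.169031

+0.169031  (= +√(1/35))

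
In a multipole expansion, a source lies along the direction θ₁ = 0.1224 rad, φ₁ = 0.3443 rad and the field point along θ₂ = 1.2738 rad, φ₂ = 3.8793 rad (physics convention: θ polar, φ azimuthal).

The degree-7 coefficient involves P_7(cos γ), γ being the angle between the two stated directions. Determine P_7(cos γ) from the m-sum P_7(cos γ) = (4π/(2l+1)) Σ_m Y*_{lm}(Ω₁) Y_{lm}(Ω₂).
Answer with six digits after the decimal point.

Expand P_7 via completeness: Σ_{m} conj(Y_{7,m}) at Ω₁ times Y_{7,m} at Ω₂ —
  term(m=-7) = 0.00000 + 0.00000j   from Y*(Ω₁)=-0.00000 + 0.00000j, Y(Ω₂)=-0.15950 - 0.32888j
  term(m=-6) = -0.00000 - 0.00000j   from Y*(Ω₁)=-0.00000 + 0.00001j, Y(Ω₂)=-0.11814 + 0.40155j
  term(m=-5) = 0.00000 + 0.00000j   from Y*(Ω₁)=-0.00002 + 0.00012j, Y(Ω₂)=0.02840 - 0.01730j
  term(m=-4) = 0.00000 + 0.00054j   from Y*(Ω₁)=0.00031 + 0.00156j, Y(Ω₂)=0.33260 + 0.06423j
  term(m=-3) = 0.00091 - 0.00222j   from Y*(Ω₁)=0.00792 + 0.01327j, Y(Ω₂)=-0.09292 - 0.12420j
  term(m=-2) = 0.02060 - 0.02065j   from Y*(Ω₁)=0.08116 + 0.06680j, Y(Ω₂)=0.02643 - 0.27623j
  term(m=-1) = -0.08130 + 0.03374j   from Y*(Ω₁)=0.42383 + 0.15198j, Y(Ω₂)=-0.14466 + 0.13148j
  term(m=+0) = -0.22444 + 0.00000j   from Y*(Ω₁)=0.87500 + 0.00000j, Y(Ω₂)=-0.25650 + 0.00000j
  term(m=+1) = -0.08130 - 0.03374j   from Y*(Ω₁)=-0.42383 + 0.15198j, Y(Ω₂)=0.14466 + 0.13148j
  term(m=+2) = 0.02060 + 0.02065j   from Y*(Ω₁)=0.08116 - 0.06680j, Y(Ω₂)=0.02643 + 0.27623j
  term(m=+3) = 0.00091 + 0.00222j   from Y*(Ω₁)=-0.00792 + 0.01327j, Y(Ω₂)=0.09292 - 0.12420j
  term(m=+4) = 0.00000 - 0.00054j   from Y*(Ω₁)=0.00031 - 0.00156j, Y(Ω₂)=0.33260 - 0.06423j
  term(m=+5) = 0.00000 - 0.00000j   from Y*(Ω₁)=0.00002 + 0.00012j, Y(Ω₂)=-0.02840 - 0.01730j
  term(m=+6) = -0.00000 + 0.00000j   from Y*(Ω₁)=-0.00000 - 0.00001j, Y(Ω₂)=-0.11814 - 0.40155j
  term(m=+7) = 0.00000 - 0.00000j   from Y*(Ω₁)=0.00000 + 0.00000j, Y(Ω₂)=0.15950 - 0.32888j
Σ over m = -0.34401 - 0.00000j; ×(4π/15) → -0.28820 - 0.00000j. Real part: -0.288197

-0.288197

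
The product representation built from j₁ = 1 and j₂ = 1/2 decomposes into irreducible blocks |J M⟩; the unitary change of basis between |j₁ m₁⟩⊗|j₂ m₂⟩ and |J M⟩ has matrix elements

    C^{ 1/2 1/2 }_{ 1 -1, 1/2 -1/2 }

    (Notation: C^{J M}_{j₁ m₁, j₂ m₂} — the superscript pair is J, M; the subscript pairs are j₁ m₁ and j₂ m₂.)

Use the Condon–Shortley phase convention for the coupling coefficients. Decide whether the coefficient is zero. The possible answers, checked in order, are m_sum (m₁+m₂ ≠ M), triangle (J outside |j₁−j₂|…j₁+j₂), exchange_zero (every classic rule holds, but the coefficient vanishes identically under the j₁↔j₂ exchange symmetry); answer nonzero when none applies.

m-sum: m₁+m₂ = -1+(-1/2) = -3/2, M = 1/2  ✗ ⇒ coefficient is 0

m_sum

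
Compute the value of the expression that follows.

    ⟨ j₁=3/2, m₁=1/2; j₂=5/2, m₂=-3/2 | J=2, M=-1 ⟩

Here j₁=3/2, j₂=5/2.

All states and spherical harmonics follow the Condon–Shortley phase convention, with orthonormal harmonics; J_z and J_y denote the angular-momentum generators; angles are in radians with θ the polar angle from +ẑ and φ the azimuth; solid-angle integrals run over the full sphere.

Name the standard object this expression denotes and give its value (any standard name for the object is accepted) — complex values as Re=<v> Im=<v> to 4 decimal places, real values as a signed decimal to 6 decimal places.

This is a Clebsch–Gordan (vector-coupling) coefficient.
j₁+j₂−J=2  J+j₁−j₂=1  J−j₁+j₂=3  j₁+j₂+J+1=7
(j₁±m₁, j₂±m₂, J±M) = (2,1,1,4,1,3)
P² = 24/7
sum k=0..1:
  [0] +1/4 = 1/4
  [1] −1/6 = -1/6
S = 1/12
C² = P²·S² = 1/42 ; C = +0.154303

Clebsch–Gordan coefficient, +√(1/42) ≈ +0.154303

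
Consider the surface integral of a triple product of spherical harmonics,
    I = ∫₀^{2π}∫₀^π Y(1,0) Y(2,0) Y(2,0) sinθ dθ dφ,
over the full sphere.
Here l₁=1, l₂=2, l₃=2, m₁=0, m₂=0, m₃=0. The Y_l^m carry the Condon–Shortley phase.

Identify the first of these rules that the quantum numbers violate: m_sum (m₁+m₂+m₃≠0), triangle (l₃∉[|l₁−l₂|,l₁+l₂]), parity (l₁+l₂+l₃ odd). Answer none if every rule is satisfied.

parity

azimuthal sum: 0 + 0 + 0 = 0  ✓
1 ≤ 2 ≤ 3 (triangle on l)  ✓
L = 1 + 2 + 2 = 5 (odd)  ✗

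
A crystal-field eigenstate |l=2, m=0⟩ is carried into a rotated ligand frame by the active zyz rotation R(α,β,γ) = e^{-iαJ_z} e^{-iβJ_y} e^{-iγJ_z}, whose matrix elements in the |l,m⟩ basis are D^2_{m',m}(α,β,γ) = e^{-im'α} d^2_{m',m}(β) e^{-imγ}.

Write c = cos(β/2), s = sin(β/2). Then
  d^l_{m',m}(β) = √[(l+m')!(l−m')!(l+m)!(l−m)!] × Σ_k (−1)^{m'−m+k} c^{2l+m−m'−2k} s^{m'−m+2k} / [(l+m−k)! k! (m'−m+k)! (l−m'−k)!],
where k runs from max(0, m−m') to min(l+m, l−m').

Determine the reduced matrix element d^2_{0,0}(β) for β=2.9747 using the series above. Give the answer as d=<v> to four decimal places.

d=0.9586

d^2_{0,0}(β=2.9747) via the finite sum:
c=cos(2.974700/2)=0.083350, s=sin(2.974700/2)=0.996520; N=√[2·2·2·2]=4.000000
k: max(0,(0)−(0))=0 … min(2+(0),2−(0))=2
  k=0: (−1)^0·4.0000/(4)·0.0833^4·0.9965^0 = +0.000048
  k=1: (−1)^1·4.0000/(1)·0.0833^2·0.9965^2 = -0.027596
  k=2: (−1)^2·4.0000/(4)·0.0833^0·0.9965^4 = +0.986154
d^2_{0,0}(2.9747) = +0.000048 -0.027596 +0.986154 = +0.958607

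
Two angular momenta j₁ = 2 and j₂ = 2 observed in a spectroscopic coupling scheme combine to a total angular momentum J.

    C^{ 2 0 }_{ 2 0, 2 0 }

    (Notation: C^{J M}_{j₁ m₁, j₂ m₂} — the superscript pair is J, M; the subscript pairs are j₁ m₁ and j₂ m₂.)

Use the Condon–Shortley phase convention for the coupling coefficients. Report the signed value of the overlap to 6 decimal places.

−√(2/7) ≈ -0.534522

triangle: 2!·2!·2!/7! = 8/5040
(j±m)!: 2!·2!·2!·2!·2!·2! = 64
prefactor² = (2J+1)·Δ·N² = 32/63
  k=0: +1/(0!·2!·2!·2!·0!·0!) = 1/8
  k=1: −1/(1!·1!·1!·1!·1!·1!) = -1
  k=2: +1/(2!·0!·0!·0!·2!·2!) = 1/8
Σ = -3/4  ⇒  CG² = 32/63·(-3/4)² = 2/7
CG = −√(2/7) = -0.534522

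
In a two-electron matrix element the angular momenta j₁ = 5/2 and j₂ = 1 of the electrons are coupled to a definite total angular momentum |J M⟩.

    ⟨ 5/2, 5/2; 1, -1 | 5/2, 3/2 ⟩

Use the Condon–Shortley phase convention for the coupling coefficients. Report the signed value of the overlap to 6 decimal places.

+√(2/7) = +0.534522

triangle: 1!·4!·1!/7! = 24/5040
(j±m)!: 5!·0!·0!·2!·4!·1! = 5760
prefactor² = (2J+1)·Δ·N² = 1152/7
  k=0: +1/(0!·1!·0!·0!·4!·1!) = 1/24
Σ = 1/24  ⇒  CG² = 1152/7·(1/24)² = 2/7
CG = +√(2/7) = +0.534522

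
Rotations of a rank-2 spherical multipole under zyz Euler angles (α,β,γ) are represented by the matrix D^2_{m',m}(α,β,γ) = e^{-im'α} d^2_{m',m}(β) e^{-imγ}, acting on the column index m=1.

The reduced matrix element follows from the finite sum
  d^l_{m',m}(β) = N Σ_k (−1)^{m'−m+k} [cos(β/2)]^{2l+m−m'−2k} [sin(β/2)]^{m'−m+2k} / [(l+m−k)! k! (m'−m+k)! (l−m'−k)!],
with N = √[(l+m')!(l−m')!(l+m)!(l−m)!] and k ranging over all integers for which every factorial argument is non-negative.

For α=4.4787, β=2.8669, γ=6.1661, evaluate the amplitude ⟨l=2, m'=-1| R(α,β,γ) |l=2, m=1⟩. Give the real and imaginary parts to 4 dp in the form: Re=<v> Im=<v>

Re=0.1056 Im=0.9015

First d^2_{-1,1}(β=2.8669), then the phase factors e^{-i(-1)α} and e^{-i(1)γ}:
With c≡cos(β/2)=0.136915 and s≡sin(β/2)=0.990583, N=[1·6·6·1]^{1/2}=6.000000
Admissible k: 2..3 (factorial args all ≥0)
  k=2: (−1)^0·6.0000/(2)·0.1369^2·0.9906^2 = +0.055183
  k=3: (−1)^1·6.0000/(6)·0.1369^0·0.9906^4 = -0.962860
d^2_{-1,1}(2.8669) = +0.055183 -0.962860 = -0.907677
Attach z-rotation phases: D = e^{-i(-1)(4.4787)}·(-0.907677)·e^{-i(1)(6.1661)} = +0.105599+0.901514i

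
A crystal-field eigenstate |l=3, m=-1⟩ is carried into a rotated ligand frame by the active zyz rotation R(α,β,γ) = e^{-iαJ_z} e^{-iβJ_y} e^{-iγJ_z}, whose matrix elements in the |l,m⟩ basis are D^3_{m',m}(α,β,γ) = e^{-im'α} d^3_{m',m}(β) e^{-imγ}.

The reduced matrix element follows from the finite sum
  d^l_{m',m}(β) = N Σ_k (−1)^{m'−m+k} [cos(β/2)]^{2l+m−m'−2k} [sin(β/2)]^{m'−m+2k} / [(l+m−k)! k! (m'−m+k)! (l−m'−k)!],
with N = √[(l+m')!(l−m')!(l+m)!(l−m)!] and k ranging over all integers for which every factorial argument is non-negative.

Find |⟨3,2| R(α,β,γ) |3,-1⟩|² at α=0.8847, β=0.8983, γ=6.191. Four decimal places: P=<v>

First d^3_{2,-1}(β=0.8983), then the phase factors e^{-i(2)α} and e^{-i(-1)γ}:
Half-angle: c=0.900816, s=0.434200. N=√(120·1·2·24)=75.894664
k: max(0,(-1)−(2))=0 … min(3+(-1),3−(2))=1
  k=0: (−1)^3·75.8947/(12)·0.9008^3·0.4342^3 = -0.378450
  k=1: (−1)^4·75.8947/(24)·0.9008^1·0.4342^5 = +0.043963
d^3_{2,-1}(0.8983) = -0.378450 +0.043963 = -0.334487
|D^3_{2,-1}|² = |d^3_{2,-1}(β)|² = (-0.334487)² = 0.111882 (the z-rotation phases have unit modulus)

P=0.1119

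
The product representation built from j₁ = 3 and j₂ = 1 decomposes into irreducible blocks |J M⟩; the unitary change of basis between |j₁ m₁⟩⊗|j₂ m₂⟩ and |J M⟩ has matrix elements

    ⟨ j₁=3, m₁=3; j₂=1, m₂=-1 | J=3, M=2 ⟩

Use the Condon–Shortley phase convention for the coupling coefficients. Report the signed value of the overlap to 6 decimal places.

√[7·1!5!1!/8! · 6!0!0!2!5!1!] = √(3600)
  +(−1)^0/∏(0,1,0,0,5,1)! = 1/120  (running 1/120)
⟨..|..⟩ = √(3600)·(1/120) = +0.500000

+√(1/4) ≈ +0.500000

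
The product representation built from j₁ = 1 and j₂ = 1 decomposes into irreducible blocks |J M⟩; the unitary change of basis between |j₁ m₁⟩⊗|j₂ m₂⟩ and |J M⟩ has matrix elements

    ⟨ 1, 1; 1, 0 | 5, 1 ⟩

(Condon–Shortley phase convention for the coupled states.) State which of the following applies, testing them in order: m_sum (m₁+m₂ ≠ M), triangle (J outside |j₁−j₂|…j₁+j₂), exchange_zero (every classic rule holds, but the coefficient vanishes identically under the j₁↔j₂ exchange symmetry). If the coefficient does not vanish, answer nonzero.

m-sum: m₁+m₂ = 1+0 = 1, M = 1  ✓
triangle: need |j₁−j₂| ≤ J ≤ j₁+j₂, i.e. J ∈ [0, 2]; J = 5 is outside ✗ ⇒ coefficient is 0

triangle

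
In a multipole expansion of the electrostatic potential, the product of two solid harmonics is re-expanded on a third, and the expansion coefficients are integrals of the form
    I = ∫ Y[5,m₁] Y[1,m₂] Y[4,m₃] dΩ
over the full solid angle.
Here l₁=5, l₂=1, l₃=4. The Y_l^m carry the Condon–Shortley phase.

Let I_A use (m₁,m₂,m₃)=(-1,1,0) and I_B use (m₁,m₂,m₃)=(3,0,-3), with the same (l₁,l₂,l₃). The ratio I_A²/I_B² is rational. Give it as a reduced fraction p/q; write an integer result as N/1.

Same 5,1,4: normalisation and zero-m 3j drop out of the ratio.
A: Δ: 2! 8! 0! / 11! → 1/495; sum: t=2:+1/1152 = 1/1152; 3j²(5 1 4; -1 1 0) = Δ·Π!·Σ² = 1/33  (sign +1)
B: Δ: 2! 8! 0! / 11! → 1/495; sum: t=1:−1/5040 = -1/5040; 3j²(5 1 4; 3 0 -3) = Δ·Π!·Σ² = 16/495  (sign +1)
I_A²/I_B² = (1/33)/(16/495) = 15/16

15/16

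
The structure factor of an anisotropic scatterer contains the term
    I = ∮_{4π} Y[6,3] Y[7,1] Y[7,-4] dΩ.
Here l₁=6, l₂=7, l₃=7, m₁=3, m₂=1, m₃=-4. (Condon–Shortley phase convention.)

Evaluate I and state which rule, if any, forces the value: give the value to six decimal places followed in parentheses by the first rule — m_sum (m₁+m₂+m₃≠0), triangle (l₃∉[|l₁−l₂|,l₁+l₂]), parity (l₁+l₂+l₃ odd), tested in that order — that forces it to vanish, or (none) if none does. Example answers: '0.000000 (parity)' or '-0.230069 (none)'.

m-sum 0 ✓  L=20 even ✓  1≤7≤13 ✓
Π(2lᵢ+1) = 13×15×15 = 2925
triangle coeff Δ(6,7,7) = 1/2444321880
Σ_t [0,6]: t=0:+1/2612736000 t=1:−1/20736000 t=2:+1/1658880 t=3:−1/746496 t=4:+1/1658880 t=5:−1/20736000 t=6:+1/2612736000 = -1/4354560
(3j)²=1000/138567 [(6 7 7; 0 0 0)], sign=+1
Σ_t [0,3]: t=0:+1/1045094400 t=1:−1/29030400 t=2:+1/8294400 t=3:−1/18662400 = 1/29859840
(3j)²=175/25194 [(6 7 7; 3 1 -4)], sign=-1
⇒ 4πI² = 2187500/14919047
I = (-1)√(2187500/14919047/(4π)) = -0.10801860
No selection rule forces the value: the integral is nonzero (none).

-0.108019 (none)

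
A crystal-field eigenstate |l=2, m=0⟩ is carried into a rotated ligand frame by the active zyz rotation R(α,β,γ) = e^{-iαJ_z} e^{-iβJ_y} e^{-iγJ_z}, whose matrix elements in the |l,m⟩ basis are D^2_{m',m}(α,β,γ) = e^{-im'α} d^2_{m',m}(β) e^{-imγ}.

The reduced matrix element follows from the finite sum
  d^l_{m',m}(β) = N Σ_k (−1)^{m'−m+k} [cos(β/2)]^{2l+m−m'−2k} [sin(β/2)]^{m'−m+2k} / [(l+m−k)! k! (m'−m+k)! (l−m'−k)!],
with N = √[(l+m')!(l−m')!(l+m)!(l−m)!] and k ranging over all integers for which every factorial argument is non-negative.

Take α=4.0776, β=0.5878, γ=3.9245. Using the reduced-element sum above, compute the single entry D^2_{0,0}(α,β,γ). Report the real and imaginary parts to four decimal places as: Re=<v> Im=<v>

Re=0.5387 Im=0.0000

First d^2_{0,0}(β=0.5878), then the phase factors e^{-i(0)α} and e^{-i(0)γ}:
c=cos(0.587800/2)=0.957121, s=sin(0.587800/2)=0.289687; N=√[2·2·2·2]=4.000000
k: max(0,(0)−(0))=0 … min(2+(0),2−(0))=2
  k=0: (−1)^0·4.0000/(4)·0.9571^4·0.2897^0 = +0.839205
  k=1: (−1)^1·4.0000/(1)·0.9571^2·0.2897^2 = -0.307505
  k=2: (−1)^2·4.0000/(4)·0.9571^0·0.2897^4 = +0.007042
d^2_{0,0}(0.5878) = +0.839205 -0.307505 +0.007042 = +0.538742
Attach z-rotation phases: D = e^{-i(0)(4.0776)}·(+0.538742)·e^{-i(0)(3.9245)} = +0.538742+0.000000i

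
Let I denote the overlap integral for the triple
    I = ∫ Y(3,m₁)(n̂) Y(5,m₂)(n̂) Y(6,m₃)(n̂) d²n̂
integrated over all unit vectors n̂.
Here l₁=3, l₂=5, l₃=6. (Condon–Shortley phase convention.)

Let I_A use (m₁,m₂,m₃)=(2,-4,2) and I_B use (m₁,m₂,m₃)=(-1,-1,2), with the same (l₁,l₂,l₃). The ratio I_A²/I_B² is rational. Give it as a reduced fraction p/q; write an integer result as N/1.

l's match ⇒ only the (l;m) 3-j factors differ between A and B.
A: triangle coeff Δ(3,5,6) = 1/675675; Σ_t [0,1]: t=0:+1/60480 t=1:−1/967680 = 1/64512; (3j)²=15/1001 [(3 5 6; 2 -4 2)], sign=+1
B: triangle coeff Δ(3,5,6) = 1/675675; Σ_t [0,2]: t=0:+1/27648 t=1:−1/4320 t=2:+1/11520 = -1/9216; (3j)²=2/143 [(3 5 6; -1 -1 2)], sign=-1
I_A²/I_B² = (15/1001)/(2/143) = 15/14

15/14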